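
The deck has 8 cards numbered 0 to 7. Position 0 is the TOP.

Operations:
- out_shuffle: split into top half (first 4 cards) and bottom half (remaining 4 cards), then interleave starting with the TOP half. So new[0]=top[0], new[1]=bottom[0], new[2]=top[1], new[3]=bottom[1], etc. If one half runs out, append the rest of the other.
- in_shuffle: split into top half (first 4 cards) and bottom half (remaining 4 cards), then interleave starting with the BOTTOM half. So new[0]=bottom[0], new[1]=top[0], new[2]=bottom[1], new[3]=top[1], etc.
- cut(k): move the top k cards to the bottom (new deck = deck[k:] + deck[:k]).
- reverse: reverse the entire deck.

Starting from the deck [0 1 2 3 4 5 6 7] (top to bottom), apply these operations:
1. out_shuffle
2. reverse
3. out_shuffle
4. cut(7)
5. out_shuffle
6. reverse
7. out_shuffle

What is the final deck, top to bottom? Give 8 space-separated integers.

After op 1 (out_shuffle): [0 4 1 5 2 6 3 7]
After op 2 (reverse): [7 3 6 2 5 1 4 0]
After op 3 (out_shuffle): [7 5 3 1 6 4 2 0]
After op 4 (cut(7)): [0 7 5 3 1 6 4 2]
After op 5 (out_shuffle): [0 1 7 6 5 4 3 2]
After op 6 (reverse): [2 3 4 5 6 7 1 0]
After op 7 (out_shuffle): [2 6 3 7 4 1 5 0]

Answer: 2 6 3 7 4 1 5 0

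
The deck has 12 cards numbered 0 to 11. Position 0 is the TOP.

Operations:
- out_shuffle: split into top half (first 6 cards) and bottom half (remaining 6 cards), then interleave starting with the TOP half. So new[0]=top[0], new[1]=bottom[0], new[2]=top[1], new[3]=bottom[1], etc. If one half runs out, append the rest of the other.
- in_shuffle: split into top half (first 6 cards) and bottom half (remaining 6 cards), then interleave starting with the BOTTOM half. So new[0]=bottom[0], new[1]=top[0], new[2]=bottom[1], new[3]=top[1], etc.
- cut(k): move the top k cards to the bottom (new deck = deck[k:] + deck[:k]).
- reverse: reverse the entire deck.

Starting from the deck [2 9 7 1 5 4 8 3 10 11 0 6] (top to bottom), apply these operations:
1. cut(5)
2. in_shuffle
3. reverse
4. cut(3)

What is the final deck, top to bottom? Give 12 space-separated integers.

Answer: 1 10 7 3 9 8 2 4 6 0 5 11

Derivation:
After op 1 (cut(5)): [4 8 3 10 11 0 6 2 9 7 1 5]
After op 2 (in_shuffle): [6 4 2 8 9 3 7 10 1 11 5 0]
After op 3 (reverse): [0 5 11 1 10 7 3 9 8 2 4 6]
After op 4 (cut(3)): [1 10 7 3 9 8 2 4 6 0 5 11]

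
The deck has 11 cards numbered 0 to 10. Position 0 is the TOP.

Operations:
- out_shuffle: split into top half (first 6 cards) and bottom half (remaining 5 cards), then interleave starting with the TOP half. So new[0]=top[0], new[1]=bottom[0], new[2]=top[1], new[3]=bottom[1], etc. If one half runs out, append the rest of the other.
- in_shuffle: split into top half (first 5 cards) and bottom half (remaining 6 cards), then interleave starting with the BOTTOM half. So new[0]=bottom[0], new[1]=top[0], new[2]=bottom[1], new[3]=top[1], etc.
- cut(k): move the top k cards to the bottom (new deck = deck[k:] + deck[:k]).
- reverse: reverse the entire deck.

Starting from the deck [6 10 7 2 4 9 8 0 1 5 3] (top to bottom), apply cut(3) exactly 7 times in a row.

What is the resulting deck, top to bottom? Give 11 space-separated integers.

After op 1 (cut(3)): [2 4 9 8 0 1 5 3 6 10 7]
After op 2 (cut(3)): [8 0 1 5 3 6 10 7 2 4 9]
After op 3 (cut(3)): [5 3 6 10 7 2 4 9 8 0 1]
After op 4 (cut(3)): [10 7 2 4 9 8 0 1 5 3 6]
After op 5 (cut(3)): [4 9 8 0 1 5 3 6 10 7 2]
After op 6 (cut(3)): [0 1 5 3 6 10 7 2 4 9 8]
After op 7 (cut(3)): [3 6 10 7 2 4 9 8 0 1 5]

Answer: 3 6 10 7 2 4 9 8 0 1 5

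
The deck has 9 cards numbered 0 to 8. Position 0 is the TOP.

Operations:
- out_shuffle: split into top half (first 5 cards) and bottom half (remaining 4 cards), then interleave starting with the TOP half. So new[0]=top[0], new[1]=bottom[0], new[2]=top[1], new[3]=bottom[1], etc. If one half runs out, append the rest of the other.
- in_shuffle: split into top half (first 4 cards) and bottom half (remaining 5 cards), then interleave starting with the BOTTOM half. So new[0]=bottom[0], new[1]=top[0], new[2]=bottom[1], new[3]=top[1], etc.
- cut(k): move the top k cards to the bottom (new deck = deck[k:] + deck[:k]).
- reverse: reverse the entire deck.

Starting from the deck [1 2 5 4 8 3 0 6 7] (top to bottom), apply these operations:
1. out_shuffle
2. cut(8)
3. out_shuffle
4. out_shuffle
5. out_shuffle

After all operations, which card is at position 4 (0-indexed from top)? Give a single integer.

After op 1 (out_shuffle): [1 3 2 0 5 6 4 7 8]
After op 2 (cut(8)): [8 1 3 2 0 5 6 4 7]
After op 3 (out_shuffle): [8 5 1 6 3 4 2 7 0]
After op 4 (out_shuffle): [8 4 5 2 1 7 6 0 3]
After op 5 (out_shuffle): [8 7 4 6 5 0 2 3 1]
Position 4: card 5.

Answer: 5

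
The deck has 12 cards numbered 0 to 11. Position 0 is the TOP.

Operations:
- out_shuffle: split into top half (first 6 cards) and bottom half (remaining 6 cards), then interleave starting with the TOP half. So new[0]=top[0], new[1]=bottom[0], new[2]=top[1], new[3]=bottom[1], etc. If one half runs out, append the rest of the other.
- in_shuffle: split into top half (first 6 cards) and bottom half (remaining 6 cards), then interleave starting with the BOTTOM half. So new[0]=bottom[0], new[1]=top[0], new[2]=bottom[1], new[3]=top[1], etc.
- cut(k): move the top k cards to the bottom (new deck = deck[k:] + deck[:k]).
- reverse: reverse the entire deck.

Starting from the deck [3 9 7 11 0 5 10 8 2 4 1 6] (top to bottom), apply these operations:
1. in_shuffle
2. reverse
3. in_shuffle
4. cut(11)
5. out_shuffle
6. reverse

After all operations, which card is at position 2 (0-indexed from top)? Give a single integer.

After op 1 (in_shuffle): [10 3 8 9 2 7 4 11 1 0 6 5]
After op 2 (reverse): [5 6 0 1 11 4 7 2 9 8 3 10]
After op 3 (in_shuffle): [7 5 2 6 9 0 8 1 3 11 10 4]
After op 4 (cut(11)): [4 7 5 2 6 9 0 8 1 3 11 10]
After op 5 (out_shuffle): [4 0 7 8 5 1 2 3 6 11 9 10]
After op 6 (reverse): [10 9 11 6 3 2 1 5 8 7 0 4]
Position 2: card 11.

Answer: 11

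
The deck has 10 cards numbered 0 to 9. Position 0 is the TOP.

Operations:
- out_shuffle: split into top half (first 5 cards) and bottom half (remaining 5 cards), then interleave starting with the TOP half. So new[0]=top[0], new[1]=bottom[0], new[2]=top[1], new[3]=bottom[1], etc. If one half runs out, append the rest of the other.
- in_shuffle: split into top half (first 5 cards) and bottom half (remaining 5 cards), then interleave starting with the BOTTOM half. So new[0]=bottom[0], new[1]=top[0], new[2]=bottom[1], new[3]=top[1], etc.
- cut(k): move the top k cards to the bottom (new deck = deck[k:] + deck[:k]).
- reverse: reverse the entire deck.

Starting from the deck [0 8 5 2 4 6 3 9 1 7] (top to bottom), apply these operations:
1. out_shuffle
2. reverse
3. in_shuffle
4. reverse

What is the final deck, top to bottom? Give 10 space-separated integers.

Answer: 9 0 2 6 1 8 4 3 7 5

Derivation:
After op 1 (out_shuffle): [0 6 8 3 5 9 2 1 4 7]
After op 2 (reverse): [7 4 1 2 9 5 3 8 6 0]
After op 3 (in_shuffle): [5 7 3 4 8 1 6 2 0 9]
After op 4 (reverse): [9 0 2 6 1 8 4 3 7 5]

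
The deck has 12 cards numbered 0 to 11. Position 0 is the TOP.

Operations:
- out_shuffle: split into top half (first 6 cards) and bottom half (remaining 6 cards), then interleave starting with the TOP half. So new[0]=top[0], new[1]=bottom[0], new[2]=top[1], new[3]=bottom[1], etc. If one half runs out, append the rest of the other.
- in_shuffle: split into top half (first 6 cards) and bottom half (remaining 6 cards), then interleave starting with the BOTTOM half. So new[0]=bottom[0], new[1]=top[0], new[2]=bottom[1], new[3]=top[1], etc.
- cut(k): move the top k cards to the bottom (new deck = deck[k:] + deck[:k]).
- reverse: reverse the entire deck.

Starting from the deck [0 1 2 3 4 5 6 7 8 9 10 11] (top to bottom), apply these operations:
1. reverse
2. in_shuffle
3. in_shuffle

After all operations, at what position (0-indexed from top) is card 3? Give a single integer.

After op 1 (reverse): [11 10 9 8 7 6 5 4 3 2 1 0]
After op 2 (in_shuffle): [5 11 4 10 3 9 2 8 1 7 0 6]
After op 3 (in_shuffle): [2 5 8 11 1 4 7 10 0 3 6 9]
Card 3 is at position 9.

Answer: 9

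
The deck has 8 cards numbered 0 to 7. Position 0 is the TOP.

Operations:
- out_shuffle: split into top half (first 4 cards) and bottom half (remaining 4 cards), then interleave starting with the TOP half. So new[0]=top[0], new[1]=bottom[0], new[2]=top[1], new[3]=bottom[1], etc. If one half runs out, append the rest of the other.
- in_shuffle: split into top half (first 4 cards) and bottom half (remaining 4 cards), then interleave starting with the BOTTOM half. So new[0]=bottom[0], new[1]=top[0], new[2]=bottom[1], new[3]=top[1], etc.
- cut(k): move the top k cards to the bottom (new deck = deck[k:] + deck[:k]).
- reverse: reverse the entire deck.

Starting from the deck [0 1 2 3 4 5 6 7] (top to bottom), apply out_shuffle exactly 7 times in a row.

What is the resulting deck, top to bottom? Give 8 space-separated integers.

Answer: 0 4 1 5 2 6 3 7

Derivation:
After op 1 (out_shuffle): [0 4 1 5 2 6 3 7]
After op 2 (out_shuffle): [0 2 4 6 1 3 5 7]
After op 3 (out_shuffle): [0 1 2 3 4 5 6 7]
After op 4 (out_shuffle): [0 4 1 5 2 6 3 7]
After op 5 (out_shuffle): [0 2 4 6 1 3 5 7]
After op 6 (out_shuffle): [0 1 2 3 4 5 6 7]
After op 7 (out_shuffle): [0 4 1 5 2 6 3 7]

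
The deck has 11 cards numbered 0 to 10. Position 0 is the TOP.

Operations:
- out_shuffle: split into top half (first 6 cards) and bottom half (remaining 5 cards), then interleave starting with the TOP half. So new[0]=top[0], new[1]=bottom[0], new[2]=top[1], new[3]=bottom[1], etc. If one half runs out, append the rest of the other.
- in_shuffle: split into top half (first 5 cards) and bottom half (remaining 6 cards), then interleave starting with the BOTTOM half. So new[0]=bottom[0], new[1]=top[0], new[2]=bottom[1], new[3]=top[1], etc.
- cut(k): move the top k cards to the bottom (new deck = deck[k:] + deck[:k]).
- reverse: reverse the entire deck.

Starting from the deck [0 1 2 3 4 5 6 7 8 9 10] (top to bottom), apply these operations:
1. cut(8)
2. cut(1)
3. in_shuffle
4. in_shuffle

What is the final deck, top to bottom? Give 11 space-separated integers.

Answer: 0 3 6 9 1 4 7 10 2 5 8

Derivation:
After op 1 (cut(8)): [8 9 10 0 1 2 3 4 5 6 7]
After op 2 (cut(1)): [9 10 0 1 2 3 4 5 6 7 8]
After op 3 (in_shuffle): [3 9 4 10 5 0 6 1 7 2 8]
After op 4 (in_shuffle): [0 3 6 9 1 4 7 10 2 5 8]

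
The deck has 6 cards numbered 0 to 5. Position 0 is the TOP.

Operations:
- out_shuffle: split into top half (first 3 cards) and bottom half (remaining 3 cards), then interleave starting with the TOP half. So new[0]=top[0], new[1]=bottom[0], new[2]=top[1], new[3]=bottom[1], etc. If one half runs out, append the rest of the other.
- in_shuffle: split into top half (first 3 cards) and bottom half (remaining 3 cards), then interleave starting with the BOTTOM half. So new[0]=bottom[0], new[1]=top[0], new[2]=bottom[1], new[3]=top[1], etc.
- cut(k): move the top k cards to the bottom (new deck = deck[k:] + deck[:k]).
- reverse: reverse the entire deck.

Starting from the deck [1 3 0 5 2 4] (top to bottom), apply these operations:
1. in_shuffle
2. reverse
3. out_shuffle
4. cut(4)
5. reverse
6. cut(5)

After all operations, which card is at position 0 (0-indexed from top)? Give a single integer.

Answer: 3

Derivation:
After op 1 (in_shuffle): [5 1 2 3 4 0]
After op 2 (reverse): [0 4 3 2 1 5]
After op 3 (out_shuffle): [0 2 4 1 3 5]
After op 4 (cut(4)): [3 5 0 2 4 1]
After op 5 (reverse): [1 4 2 0 5 3]
After op 6 (cut(5)): [3 1 4 2 0 5]
Position 0: card 3.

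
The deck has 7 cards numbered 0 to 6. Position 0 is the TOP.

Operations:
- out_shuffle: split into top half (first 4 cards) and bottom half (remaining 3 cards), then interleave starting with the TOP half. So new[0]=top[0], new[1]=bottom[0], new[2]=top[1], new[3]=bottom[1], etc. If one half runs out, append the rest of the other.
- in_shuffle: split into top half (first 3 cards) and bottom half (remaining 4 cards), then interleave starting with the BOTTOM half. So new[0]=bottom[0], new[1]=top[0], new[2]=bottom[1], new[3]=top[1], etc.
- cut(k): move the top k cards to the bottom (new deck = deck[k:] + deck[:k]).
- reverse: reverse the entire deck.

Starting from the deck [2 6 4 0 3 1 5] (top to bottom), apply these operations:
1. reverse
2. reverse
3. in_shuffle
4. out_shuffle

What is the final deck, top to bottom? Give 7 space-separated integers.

After op 1 (reverse): [5 1 3 0 4 6 2]
After op 2 (reverse): [2 6 4 0 3 1 5]
After op 3 (in_shuffle): [0 2 3 6 1 4 5]
After op 4 (out_shuffle): [0 1 2 4 3 5 6]

Answer: 0 1 2 4 3 5 6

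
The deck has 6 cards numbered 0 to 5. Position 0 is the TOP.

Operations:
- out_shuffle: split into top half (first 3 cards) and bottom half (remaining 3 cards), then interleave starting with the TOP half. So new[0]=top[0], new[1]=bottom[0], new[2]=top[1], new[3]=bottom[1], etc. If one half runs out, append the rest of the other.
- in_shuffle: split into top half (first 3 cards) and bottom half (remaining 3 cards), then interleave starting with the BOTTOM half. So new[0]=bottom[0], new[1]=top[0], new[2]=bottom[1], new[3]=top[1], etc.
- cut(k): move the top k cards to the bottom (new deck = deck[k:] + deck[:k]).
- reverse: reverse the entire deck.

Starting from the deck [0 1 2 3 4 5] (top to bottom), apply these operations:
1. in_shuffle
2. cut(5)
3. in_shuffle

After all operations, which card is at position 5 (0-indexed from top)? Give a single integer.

Answer: 0

Derivation:
After op 1 (in_shuffle): [3 0 4 1 5 2]
After op 2 (cut(5)): [2 3 0 4 1 5]
After op 3 (in_shuffle): [4 2 1 3 5 0]
Position 5: card 0.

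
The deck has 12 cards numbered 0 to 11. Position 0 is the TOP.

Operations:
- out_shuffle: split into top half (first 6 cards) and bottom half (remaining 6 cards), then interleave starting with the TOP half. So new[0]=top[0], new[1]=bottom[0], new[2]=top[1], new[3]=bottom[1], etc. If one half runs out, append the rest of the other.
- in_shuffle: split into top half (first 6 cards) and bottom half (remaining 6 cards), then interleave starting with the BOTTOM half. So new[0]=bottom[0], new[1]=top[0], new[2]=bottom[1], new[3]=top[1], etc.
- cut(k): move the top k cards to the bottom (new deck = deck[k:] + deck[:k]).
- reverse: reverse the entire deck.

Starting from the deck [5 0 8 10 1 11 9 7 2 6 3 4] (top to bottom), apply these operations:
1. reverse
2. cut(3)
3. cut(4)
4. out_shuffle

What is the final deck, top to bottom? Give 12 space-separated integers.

Answer: 1 3 10 6 8 2 0 7 5 9 4 11

Derivation:
After op 1 (reverse): [4 3 6 2 7 9 11 1 10 8 0 5]
After op 2 (cut(3)): [2 7 9 11 1 10 8 0 5 4 3 6]
After op 3 (cut(4)): [1 10 8 0 5 4 3 6 2 7 9 11]
After op 4 (out_shuffle): [1 3 10 6 8 2 0 7 5 9 4 11]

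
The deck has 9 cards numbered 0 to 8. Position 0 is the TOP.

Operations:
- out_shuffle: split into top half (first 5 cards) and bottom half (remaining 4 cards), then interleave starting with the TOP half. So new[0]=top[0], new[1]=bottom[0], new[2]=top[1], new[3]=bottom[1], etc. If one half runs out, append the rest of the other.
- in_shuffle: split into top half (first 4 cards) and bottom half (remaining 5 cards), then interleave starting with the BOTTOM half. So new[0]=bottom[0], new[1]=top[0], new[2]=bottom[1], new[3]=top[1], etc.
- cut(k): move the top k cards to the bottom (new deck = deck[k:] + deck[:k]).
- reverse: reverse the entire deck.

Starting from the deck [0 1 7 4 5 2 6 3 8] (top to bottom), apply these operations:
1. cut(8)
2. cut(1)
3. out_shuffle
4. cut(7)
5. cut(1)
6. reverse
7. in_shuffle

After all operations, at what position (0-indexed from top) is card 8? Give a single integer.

Answer: 1

Derivation:
After op 1 (cut(8)): [8 0 1 7 4 5 2 6 3]
After op 2 (cut(1)): [0 1 7 4 5 2 6 3 8]
After op 3 (out_shuffle): [0 2 1 6 7 3 4 8 5]
After op 4 (cut(7)): [8 5 0 2 1 6 7 3 4]
After op 5 (cut(1)): [5 0 2 1 6 7 3 4 8]
After op 6 (reverse): [8 4 3 7 6 1 2 0 5]
After op 7 (in_shuffle): [6 8 1 4 2 3 0 7 5]
Card 8 is at position 1.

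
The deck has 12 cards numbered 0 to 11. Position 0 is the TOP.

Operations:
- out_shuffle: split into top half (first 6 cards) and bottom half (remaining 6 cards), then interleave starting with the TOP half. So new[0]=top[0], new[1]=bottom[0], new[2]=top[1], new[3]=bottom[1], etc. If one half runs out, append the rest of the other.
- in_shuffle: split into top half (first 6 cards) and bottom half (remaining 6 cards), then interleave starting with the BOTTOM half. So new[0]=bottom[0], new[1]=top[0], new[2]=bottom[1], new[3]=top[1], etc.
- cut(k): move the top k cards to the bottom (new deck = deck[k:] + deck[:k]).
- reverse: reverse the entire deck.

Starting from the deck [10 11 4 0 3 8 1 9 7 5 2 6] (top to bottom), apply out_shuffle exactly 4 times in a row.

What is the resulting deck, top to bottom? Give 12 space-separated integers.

After op 1 (out_shuffle): [10 1 11 9 4 7 0 5 3 2 8 6]
After op 2 (out_shuffle): [10 0 1 5 11 3 9 2 4 8 7 6]
After op 3 (out_shuffle): [10 9 0 2 1 4 5 8 11 7 3 6]
After op 4 (out_shuffle): [10 5 9 8 0 11 2 7 1 3 4 6]

Answer: 10 5 9 8 0 11 2 7 1 3 4 6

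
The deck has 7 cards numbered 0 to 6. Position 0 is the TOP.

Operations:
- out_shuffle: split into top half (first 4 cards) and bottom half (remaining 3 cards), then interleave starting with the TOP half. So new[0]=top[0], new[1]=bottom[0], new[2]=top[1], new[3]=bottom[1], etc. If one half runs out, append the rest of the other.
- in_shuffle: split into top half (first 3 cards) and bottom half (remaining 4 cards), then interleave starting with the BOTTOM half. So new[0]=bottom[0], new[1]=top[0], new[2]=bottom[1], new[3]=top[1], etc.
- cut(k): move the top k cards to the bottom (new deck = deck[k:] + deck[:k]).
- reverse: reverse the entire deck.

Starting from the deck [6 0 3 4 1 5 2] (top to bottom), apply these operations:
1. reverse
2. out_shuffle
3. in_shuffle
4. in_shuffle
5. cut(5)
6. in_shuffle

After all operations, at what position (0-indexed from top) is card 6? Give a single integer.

Answer: 2

Derivation:
After op 1 (reverse): [2 5 1 4 3 0 6]
After op 2 (out_shuffle): [2 3 5 0 1 6 4]
After op 3 (in_shuffle): [0 2 1 3 6 5 4]
After op 4 (in_shuffle): [3 0 6 2 5 1 4]
After op 5 (cut(5)): [1 4 3 0 6 2 5]
After op 6 (in_shuffle): [0 1 6 4 2 3 5]
Card 6 is at position 2.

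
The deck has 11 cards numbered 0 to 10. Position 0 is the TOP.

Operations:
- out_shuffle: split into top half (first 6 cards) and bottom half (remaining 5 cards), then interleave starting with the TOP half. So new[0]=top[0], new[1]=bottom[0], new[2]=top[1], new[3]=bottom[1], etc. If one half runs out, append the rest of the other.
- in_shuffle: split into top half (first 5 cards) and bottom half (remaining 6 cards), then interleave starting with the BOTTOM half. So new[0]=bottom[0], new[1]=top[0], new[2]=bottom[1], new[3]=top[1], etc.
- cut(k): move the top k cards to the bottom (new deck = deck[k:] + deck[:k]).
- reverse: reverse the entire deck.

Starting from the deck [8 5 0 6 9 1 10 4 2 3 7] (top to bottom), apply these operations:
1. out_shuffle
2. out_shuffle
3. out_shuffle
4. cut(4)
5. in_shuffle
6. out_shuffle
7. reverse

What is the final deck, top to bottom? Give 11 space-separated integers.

After op 1 (out_shuffle): [8 10 5 4 0 2 6 3 9 7 1]
After op 2 (out_shuffle): [8 6 10 3 5 9 4 7 0 1 2]
After op 3 (out_shuffle): [8 4 6 7 10 0 3 1 5 2 9]
After op 4 (cut(4)): [10 0 3 1 5 2 9 8 4 6 7]
After op 5 (in_shuffle): [2 10 9 0 8 3 4 1 6 5 7]
After op 6 (out_shuffle): [2 4 10 1 9 6 0 5 8 7 3]
After op 7 (reverse): [3 7 8 5 0 6 9 1 10 4 2]

Answer: 3 7 8 5 0 6 9 1 10 4 2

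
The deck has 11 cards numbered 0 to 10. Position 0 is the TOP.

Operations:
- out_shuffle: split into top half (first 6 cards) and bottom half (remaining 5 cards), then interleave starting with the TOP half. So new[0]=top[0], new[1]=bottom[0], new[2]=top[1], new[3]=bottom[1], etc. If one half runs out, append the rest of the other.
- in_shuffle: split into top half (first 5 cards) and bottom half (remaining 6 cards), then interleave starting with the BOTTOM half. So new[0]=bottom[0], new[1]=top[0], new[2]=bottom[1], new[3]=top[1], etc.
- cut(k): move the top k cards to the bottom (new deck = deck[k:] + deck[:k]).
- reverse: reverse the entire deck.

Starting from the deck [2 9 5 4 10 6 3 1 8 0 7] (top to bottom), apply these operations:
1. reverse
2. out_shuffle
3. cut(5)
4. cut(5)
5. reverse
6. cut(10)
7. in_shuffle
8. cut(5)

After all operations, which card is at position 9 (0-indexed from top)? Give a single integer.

Answer: 2

Derivation:
After op 1 (reverse): [7 0 8 1 3 6 10 4 5 9 2]
After op 2 (out_shuffle): [7 10 0 4 8 5 1 9 3 2 6]
After op 3 (cut(5)): [5 1 9 3 2 6 7 10 0 4 8]
After op 4 (cut(5)): [6 7 10 0 4 8 5 1 9 3 2]
After op 5 (reverse): [2 3 9 1 5 8 4 0 10 7 6]
After op 6 (cut(10)): [6 2 3 9 1 5 8 4 0 10 7]
After op 7 (in_shuffle): [5 6 8 2 4 3 0 9 10 1 7]
After op 8 (cut(5)): [3 0 9 10 1 7 5 6 8 2 4]
Position 9: card 2.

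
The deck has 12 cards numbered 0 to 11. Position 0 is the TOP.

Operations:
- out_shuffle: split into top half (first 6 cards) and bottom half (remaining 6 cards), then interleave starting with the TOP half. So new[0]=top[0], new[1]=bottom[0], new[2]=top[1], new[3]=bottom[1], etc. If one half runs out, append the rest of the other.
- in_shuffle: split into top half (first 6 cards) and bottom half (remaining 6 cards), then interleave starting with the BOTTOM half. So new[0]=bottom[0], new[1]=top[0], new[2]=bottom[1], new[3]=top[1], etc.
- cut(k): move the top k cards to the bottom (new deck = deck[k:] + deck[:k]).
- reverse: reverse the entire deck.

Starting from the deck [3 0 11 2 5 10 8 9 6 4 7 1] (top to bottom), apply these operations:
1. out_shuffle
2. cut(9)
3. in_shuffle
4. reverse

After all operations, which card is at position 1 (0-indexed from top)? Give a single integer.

Answer: 5

Derivation:
After op 1 (out_shuffle): [3 8 0 9 11 6 2 4 5 7 10 1]
After op 2 (cut(9)): [7 10 1 3 8 0 9 11 6 2 4 5]
After op 3 (in_shuffle): [9 7 11 10 6 1 2 3 4 8 5 0]
After op 4 (reverse): [0 5 8 4 3 2 1 6 10 11 7 9]
Position 1: card 5.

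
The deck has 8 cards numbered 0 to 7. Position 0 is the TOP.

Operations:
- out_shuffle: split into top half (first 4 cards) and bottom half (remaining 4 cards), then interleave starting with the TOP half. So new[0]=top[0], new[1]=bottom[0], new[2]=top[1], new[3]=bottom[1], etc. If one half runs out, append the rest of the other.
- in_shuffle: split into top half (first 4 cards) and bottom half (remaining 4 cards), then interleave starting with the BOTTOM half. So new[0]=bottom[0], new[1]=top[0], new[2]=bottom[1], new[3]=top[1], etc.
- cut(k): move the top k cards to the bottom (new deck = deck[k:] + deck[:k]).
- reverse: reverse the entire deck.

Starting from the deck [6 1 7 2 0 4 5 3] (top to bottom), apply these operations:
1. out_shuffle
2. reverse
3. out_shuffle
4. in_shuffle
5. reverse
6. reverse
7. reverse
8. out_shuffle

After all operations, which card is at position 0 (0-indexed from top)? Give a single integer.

Answer: 1

Derivation:
After op 1 (out_shuffle): [6 0 1 4 7 5 2 3]
After op 2 (reverse): [3 2 5 7 4 1 0 6]
After op 3 (out_shuffle): [3 4 2 1 5 0 7 6]
After op 4 (in_shuffle): [5 3 0 4 7 2 6 1]
After op 5 (reverse): [1 6 2 7 4 0 3 5]
After op 6 (reverse): [5 3 0 4 7 2 6 1]
After op 7 (reverse): [1 6 2 7 4 0 3 5]
After op 8 (out_shuffle): [1 4 6 0 2 3 7 5]
Position 0: card 1.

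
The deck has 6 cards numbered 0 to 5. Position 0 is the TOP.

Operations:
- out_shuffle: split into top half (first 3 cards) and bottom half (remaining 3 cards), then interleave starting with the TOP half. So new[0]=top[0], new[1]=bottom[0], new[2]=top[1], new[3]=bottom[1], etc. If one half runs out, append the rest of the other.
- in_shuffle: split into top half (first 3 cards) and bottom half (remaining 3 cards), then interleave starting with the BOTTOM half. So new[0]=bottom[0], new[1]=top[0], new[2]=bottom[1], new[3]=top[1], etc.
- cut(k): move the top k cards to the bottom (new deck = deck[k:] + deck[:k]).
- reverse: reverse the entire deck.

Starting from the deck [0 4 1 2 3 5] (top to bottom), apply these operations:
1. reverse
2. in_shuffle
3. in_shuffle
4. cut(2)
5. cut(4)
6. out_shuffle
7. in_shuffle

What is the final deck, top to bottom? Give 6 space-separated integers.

After op 1 (reverse): [5 3 2 1 4 0]
After op 2 (in_shuffle): [1 5 4 3 0 2]
After op 3 (in_shuffle): [3 1 0 5 2 4]
After op 4 (cut(2)): [0 5 2 4 3 1]
After op 5 (cut(4)): [3 1 0 5 2 4]
After op 6 (out_shuffle): [3 5 1 2 0 4]
After op 7 (in_shuffle): [2 3 0 5 4 1]

Answer: 2 3 0 5 4 1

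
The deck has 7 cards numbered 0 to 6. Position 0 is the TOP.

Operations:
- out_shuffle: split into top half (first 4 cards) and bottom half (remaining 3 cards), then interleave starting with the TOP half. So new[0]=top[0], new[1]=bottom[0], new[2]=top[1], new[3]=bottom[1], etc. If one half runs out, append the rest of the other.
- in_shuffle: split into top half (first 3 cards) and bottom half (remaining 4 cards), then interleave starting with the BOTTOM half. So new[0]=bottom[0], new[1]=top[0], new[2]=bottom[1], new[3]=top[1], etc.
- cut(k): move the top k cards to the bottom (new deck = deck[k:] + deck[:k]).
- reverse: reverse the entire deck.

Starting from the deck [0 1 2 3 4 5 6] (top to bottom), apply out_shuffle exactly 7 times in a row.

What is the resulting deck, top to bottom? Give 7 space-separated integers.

Answer: 0 4 1 5 2 6 3

Derivation:
After op 1 (out_shuffle): [0 4 1 5 2 6 3]
After op 2 (out_shuffle): [0 2 4 6 1 3 5]
After op 3 (out_shuffle): [0 1 2 3 4 5 6]
After op 4 (out_shuffle): [0 4 1 5 2 6 3]
After op 5 (out_shuffle): [0 2 4 6 1 3 5]
After op 6 (out_shuffle): [0 1 2 3 4 5 6]
After op 7 (out_shuffle): [0 4 1 5 2 6 3]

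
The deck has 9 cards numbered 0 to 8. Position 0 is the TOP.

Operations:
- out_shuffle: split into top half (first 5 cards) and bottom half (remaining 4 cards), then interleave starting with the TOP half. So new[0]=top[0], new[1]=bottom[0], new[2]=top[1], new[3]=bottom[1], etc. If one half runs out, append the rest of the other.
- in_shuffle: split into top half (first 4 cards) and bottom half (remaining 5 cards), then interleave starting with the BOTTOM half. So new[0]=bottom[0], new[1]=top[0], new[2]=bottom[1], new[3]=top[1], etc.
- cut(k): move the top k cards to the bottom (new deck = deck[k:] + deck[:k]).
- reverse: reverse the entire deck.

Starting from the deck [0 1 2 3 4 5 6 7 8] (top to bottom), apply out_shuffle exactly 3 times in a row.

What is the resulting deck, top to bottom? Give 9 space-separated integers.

After op 1 (out_shuffle): [0 5 1 6 2 7 3 8 4]
After op 2 (out_shuffle): [0 7 5 3 1 8 6 4 2]
After op 3 (out_shuffle): [0 8 7 6 5 4 3 2 1]

Answer: 0 8 7 6 5 4 3 2 1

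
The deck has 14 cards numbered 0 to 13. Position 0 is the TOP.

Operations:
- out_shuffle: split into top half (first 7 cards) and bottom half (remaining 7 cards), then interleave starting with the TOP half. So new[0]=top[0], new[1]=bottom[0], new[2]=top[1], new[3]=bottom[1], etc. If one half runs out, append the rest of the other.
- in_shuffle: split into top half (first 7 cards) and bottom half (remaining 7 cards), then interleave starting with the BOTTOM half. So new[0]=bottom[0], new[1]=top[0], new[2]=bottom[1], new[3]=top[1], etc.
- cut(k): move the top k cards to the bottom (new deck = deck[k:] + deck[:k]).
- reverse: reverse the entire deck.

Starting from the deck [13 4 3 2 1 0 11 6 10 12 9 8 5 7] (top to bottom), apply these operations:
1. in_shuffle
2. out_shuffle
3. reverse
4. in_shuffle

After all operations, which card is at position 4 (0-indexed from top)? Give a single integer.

After op 1 (in_shuffle): [6 13 10 4 12 3 9 2 8 1 5 0 7 11]
After op 2 (out_shuffle): [6 2 13 8 10 1 4 5 12 0 3 7 9 11]
After op 3 (reverse): [11 9 7 3 0 12 5 4 1 10 8 13 2 6]
After op 4 (in_shuffle): [4 11 1 9 10 7 8 3 13 0 2 12 6 5]
Position 4: card 10.

Answer: 10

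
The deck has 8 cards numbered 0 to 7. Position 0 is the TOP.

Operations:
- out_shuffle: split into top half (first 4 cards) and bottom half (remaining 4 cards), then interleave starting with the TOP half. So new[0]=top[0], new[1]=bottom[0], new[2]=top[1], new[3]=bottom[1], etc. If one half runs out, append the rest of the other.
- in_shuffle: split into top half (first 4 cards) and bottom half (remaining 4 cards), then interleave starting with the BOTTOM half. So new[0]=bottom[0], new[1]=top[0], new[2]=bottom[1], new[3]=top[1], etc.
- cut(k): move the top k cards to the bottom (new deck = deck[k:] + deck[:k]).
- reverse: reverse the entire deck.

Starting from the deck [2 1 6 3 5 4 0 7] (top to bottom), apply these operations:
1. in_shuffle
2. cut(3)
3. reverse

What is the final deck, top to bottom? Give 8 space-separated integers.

After op 1 (in_shuffle): [5 2 4 1 0 6 7 3]
After op 2 (cut(3)): [1 0 6 7 3 5 2 4]
After op 3 (reverse): [4 2 5 3 7 6 0 1]

Answer: 4 2 5 3 7 6 0 1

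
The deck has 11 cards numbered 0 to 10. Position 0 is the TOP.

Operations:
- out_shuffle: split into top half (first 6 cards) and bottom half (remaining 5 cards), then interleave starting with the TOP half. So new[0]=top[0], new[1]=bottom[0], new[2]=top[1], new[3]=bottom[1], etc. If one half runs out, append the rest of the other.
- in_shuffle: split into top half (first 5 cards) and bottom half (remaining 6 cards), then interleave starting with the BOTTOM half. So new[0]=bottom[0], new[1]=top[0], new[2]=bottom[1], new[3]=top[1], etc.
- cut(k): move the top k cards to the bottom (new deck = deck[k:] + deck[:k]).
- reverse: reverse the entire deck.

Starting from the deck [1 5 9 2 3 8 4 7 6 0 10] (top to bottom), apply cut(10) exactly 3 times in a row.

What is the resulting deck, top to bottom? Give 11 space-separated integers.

Answer: 6 0 10 1 5 9 2 3 8 4 7

Derivation:
After op 1 (cut(10)): [10 1 5 9 2 3 8 4 7 6 0]
After op 2 (cut(10)): [0 10 1 5 9 2 3 8 4 7 6]
After op 3 (cut(10)): [6 0 10 1 5 9 2 3 8 4 7]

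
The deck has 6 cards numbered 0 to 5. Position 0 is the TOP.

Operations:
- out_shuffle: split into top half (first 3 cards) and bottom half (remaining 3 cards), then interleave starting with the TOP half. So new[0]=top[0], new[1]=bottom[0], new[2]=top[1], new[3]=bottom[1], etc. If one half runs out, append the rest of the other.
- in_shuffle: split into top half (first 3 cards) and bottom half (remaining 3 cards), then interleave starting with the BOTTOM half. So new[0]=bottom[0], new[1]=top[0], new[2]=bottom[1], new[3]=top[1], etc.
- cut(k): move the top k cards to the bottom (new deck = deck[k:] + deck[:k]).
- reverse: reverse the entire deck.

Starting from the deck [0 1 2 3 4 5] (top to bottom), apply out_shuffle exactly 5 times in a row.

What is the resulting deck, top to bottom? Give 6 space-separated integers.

Answer: 0 3 1 4 2 5

Derivation:
After op 1 (out_shuffle): [0 3 1 4 2 5]
After op 2 (out_shuffle): [0 4 3 2 1 5]
After op 3 (out_shuffle): [0 2 4 1 3 5]
After op 4 (out_shuffle): [0 1 2 3 4 5]
After op 5 (out_shuffle): [0 3 1 4 2 5]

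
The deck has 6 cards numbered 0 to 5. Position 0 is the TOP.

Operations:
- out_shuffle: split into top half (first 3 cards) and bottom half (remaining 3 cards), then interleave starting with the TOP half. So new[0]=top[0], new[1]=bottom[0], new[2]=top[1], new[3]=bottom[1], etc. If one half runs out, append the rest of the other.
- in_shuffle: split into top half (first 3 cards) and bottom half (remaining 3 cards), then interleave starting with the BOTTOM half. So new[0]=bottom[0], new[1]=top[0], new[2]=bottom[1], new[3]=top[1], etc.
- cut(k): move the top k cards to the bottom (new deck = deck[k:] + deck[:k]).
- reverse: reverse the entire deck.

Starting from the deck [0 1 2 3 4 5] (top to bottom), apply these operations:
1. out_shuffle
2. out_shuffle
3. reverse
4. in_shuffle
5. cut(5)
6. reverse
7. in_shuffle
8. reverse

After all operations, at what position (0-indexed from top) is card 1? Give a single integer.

After op 1 (out_shuffle): [0 3 1 4 2 5]
After op 2 (out_shuffle): [0 4 3 2 1 5]
After op 3 (reverse): [5 1 2 3 4 0]
After op 4 (in_shuffle): [3 5 4 1 0 2]
After op 5 (cut(5)): [2 3 5 4 1 0]
After op 6 (reverse): [0 1 4 5 3 2]
After op 7 (in_shuffle): [5 0 3 1 2 4]
After op 8 (reverse): [4 2 1 3 0 5]
Card 1 is at position 2.

Answer: 2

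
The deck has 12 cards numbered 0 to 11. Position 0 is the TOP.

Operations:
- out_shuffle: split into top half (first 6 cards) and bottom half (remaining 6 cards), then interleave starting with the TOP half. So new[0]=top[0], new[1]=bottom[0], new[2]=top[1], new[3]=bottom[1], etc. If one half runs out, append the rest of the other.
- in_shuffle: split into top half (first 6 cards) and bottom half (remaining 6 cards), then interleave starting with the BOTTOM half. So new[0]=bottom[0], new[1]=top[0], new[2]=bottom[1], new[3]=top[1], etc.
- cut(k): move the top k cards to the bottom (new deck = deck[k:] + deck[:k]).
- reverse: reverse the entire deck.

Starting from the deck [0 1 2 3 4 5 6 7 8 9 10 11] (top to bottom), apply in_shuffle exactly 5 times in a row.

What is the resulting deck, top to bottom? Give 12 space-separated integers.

After op 1 (in_shuffle): [6 0 7 1 8 2 9 3 10 4 11 5]
After op 2 (in_shuffle): [9 6 3 0 10 7 4 1 11 8 5 2]
After op 3 (in_shuffle): [4 9 1 6 11 3 8 0 5 10 2 7]
After op 4 (in_shuffle): [8 4 0 9 5 1 10 6 2 11 7 3]
After op 5 (in_shuffle): [10 8 6 4 2 0 11 9 7 5 3 1]

Answer: 10 8 6 4 2 0 11 9 7 5 3 1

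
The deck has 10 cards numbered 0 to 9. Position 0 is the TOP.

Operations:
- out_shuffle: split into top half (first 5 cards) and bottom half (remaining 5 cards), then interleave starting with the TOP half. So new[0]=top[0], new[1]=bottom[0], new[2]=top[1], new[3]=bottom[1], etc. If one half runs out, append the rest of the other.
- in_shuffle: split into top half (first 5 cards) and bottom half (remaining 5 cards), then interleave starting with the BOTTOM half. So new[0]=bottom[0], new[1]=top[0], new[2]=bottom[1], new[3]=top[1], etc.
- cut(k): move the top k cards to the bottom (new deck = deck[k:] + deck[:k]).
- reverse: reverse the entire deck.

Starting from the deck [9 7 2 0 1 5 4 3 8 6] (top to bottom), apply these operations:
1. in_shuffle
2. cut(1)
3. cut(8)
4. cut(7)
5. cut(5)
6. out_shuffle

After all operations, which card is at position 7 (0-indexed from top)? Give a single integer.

After op 1 (in_shuffle): [5 9 4 7 3 2 8 0 6 1]
After op 2 (cut(1)): [9 4 7 3 2 8 0 6 1 5]
After op 3 (cut(8)): [1 5 9 4 7 3 2 8 0 6]
After op 4 (cut(7)): [8 0 6 1 5 9 4 7 3 2]
After op 5 (cut(5)): [9 4 7 3 2 8 0 6 1 5]
After op 6 (out_shuffle): [9 8 4 0 7 6 3 1 2 5]
Position 7: card 1.

Answer: 1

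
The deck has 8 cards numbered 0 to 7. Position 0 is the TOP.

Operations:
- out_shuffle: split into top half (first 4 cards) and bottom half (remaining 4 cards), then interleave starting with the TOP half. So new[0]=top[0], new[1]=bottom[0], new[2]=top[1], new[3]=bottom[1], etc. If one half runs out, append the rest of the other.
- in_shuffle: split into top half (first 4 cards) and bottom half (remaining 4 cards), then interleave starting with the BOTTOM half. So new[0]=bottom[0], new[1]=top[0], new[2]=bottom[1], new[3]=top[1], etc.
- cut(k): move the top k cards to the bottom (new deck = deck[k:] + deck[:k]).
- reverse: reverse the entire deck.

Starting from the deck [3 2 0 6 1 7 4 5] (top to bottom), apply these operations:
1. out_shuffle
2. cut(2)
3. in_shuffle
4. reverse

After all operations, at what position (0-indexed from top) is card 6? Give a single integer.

Answer: 7

Derivation:
After op 1 (out_shuffle): [3 1 2 7 0 4 6 5]
After op 2 (cut(2)): [2 7 0 4 6 5 3 1]
After op 3 (in_shuffle): [6 2 5 7 3 0 1 4]
After op 4 (reverse): [4 1 0 3 7 5 2 6]
Card 6 is at position 7.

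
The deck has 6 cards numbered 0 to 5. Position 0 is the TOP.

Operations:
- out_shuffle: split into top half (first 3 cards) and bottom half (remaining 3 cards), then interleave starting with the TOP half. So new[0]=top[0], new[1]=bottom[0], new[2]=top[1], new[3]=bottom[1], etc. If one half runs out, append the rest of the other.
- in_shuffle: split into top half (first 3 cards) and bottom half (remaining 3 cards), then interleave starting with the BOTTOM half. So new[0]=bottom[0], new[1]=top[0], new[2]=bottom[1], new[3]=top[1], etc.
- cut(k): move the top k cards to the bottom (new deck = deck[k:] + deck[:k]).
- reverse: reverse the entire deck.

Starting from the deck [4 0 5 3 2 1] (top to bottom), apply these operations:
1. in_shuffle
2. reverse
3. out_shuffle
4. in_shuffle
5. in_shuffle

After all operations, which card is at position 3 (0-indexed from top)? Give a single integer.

Answer: 5

Derivation:
After op 1 (in_shuffle): [3 4 2 0 1 5]
After op 2 (reverse): [5 1 0 2 4 3]
After op 3 (out_shuffle): [5 2 1 4 0 3]
After op 4 (in_shuffle): [4 5 0 2 3 1]
After op 5 (in_shuffle): [2 4 3 5 1 0]
Position 3: card 5.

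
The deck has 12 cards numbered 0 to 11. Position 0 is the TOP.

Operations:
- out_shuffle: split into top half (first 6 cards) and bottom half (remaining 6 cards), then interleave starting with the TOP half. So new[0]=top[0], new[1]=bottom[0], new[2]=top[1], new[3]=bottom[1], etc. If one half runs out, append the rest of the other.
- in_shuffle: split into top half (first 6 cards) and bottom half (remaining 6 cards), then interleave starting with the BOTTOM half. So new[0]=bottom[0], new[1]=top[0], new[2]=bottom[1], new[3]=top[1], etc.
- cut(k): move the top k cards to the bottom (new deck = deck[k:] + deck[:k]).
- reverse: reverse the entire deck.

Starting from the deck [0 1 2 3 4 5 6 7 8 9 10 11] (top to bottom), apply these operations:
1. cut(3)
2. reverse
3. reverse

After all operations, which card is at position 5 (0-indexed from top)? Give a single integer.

After op 1 (cut(3)): [3 4 5 6 7 8 9 10 11 0 1 2]
After op 2 (reverse): [2 1 0 11 10 9 8 7 6 5 4 3]
After op 3 (reverse): [3 4 5 6 7 8 9 10 11 0 1 2]
Position 5: card 8.

Answer: 8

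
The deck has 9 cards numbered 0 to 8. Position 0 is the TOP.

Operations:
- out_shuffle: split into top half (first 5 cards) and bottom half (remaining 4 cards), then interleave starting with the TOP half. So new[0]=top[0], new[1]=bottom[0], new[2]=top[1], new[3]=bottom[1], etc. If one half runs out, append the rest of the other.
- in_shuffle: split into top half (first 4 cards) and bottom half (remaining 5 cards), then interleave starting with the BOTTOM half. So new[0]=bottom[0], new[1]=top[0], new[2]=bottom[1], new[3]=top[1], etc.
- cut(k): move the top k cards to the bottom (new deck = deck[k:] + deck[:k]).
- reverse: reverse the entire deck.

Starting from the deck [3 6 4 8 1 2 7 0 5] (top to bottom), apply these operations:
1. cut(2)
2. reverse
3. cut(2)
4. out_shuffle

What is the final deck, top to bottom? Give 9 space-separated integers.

After op 1 (cut(2)): [4 8 1 2 7 0 5 3 6]
After op 2 (reverse): [6 3 5 0 7 2 1 8 4]
After op 3 (cut(2)): [5 0 7 2 1 8 4 6 3]
After op 4 (out_shuffle): [5 8 0 4 7 6 2 3 1]

Answer: 5 8 0 4 7 6 2 3 1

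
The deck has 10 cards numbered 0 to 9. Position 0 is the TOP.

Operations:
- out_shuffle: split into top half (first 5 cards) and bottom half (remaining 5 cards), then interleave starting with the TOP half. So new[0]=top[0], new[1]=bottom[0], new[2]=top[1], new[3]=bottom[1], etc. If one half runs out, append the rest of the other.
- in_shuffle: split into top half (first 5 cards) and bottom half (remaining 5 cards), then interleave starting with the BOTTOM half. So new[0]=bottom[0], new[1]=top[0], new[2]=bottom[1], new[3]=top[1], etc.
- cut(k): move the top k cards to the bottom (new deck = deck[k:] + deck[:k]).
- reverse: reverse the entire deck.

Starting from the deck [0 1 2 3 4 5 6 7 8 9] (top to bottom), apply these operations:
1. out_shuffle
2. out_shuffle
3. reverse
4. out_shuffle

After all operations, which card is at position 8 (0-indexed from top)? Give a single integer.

Answer: 8

Derivation:
After op 1 (out_shuffle): [0 5 1 6 2 7 3 8 4 9]
After op 2 (out_shuffle): [0 7 5 3 1 8 6 4 2 9]
After op 3 (reverse): [9 2 4 6 8 1 3 5 7 0]
After op 4 (out_shuffle): [9 1 2 3 4 5 6 7 8 0]
Position 8: card 8.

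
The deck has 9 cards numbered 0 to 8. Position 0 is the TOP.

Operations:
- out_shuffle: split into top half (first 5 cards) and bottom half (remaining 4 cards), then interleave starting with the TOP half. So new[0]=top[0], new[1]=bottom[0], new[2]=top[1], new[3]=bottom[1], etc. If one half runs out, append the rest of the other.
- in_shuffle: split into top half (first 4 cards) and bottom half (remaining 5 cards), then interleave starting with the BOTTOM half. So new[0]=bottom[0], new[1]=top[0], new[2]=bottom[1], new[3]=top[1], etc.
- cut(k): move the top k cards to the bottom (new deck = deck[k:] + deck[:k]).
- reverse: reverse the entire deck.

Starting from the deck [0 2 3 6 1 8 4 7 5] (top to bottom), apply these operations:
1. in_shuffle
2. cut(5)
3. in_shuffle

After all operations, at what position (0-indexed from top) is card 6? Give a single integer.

Answer: 5

Derivation:
After op 1 (in_shuffle): [1 0 8 2 4 3 7 6 5]
After op 2 (cut(5)): [3 7 6 5 1 0 8 2 4]
After op 3 (in_shuffle): [1 3 0 7 8 6 2 5 4]
Card 6 is at position 5.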